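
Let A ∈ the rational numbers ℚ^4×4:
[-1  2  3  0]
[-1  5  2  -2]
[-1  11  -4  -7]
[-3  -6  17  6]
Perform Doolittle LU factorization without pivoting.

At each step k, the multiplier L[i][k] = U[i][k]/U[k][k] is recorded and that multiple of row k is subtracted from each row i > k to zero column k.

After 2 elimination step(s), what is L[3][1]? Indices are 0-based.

L[3][1] = -4

k=0: U[0][0]=-1
  eliminate (1,0): mult=1, new row 1: (0, 3, -1, -2); set L[1][0]=1
  eliminate (2,0): mult=1, new row 2: (0, 9, -7, -7); set L[2][0]=1
  eliminate (3,0): mult=3, new row 3: (0, -12, 8, 6); set L[3][0]=3
k=1: U[1][1]=3
  eliminate (2,1): mult=3, new row 2: (0, 0, -4, -1); set L[2][1]=3
  eliminate (3,1): mult=-4, new row 3: (0, 0, 4, -2); set L[3][1]=-4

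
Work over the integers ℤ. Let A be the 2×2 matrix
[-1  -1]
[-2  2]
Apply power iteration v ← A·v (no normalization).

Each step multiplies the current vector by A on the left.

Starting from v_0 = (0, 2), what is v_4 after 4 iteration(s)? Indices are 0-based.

v_0 = (0, 2).
v_1 = A·v_0 = (-2, 4).
v_2 = A·v_1 = (-2, 12).
v_3 = A·v_2 = (-10, 28).
v_4 = A·v_3 = (-18, 76).

v_4 = (-18, 76)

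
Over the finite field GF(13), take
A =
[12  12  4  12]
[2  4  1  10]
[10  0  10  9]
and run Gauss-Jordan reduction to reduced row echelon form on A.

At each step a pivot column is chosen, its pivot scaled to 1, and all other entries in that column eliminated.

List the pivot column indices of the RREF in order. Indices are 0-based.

step 1: normalize row 0 (÷12) = (1, 1, 9, 1)
  row 1: subtract 2×row0 = (0, 2, 9, 8)
  row 2: subtract 10×row0 = (0, 3, 11, 12)
step 2: normalize row 1 (÷2) = (0, 1, 11, 4)
  row 0: subtract 1×row1 = (1, 0, 11, 10)
  row 2: subtract 3×row1 = (0, 0, 4, 0)
step 3: normalize row 2 (÷4) = (0, 0, 1, 0)
  row 0: subtract 11×row2 = (1, 0, 0, 10)
  row 1: subtract 11×row2 = (0, 1, 0, 4)

pivot columns: 0, 1, 2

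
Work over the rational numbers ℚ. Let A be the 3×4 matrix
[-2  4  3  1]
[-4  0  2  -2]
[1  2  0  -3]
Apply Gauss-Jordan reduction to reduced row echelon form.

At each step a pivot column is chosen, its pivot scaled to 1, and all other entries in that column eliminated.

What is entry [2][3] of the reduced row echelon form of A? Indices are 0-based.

M[2][3] = 9

step 1: normalize row 0 (÷-2) = (1, -2, -3/2, -1/2)
  row 1: subtract -4×row0 = (0, -8, -4, -4)
  row 2: subtract 1×row0 = (0, 4, 3/2, -5/2)
step 2: normalize row 1 (÷-8) = (0, 1, 1/2, 1/2)
  row 0: subtract -2×row1 = (1, 0, -1/2, 1/2)
  row 2: subtract 4×row1 = (0, 0, -1/2, -9/2)
step 3: normalize row 2 (÷-1/2) = (0, 0, 1, 9)
  row 0: subtract -1/2×row2 = (1, 0, 0, 5)
  row 1: subtract 1/2×row2 = (0, 1, 0, -4)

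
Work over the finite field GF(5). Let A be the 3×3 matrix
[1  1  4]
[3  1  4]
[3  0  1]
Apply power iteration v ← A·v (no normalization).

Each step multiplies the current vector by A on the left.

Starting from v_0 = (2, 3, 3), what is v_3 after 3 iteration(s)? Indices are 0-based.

v_3 = (2, 0, 2)

v_0 = (2, 3, 3).
v_1 = A·v_0 = (2, 1, 4).
v_2 = A·v_1 = (4, 3, 0).
v_3 = A·v_2 = (2, 0, 2).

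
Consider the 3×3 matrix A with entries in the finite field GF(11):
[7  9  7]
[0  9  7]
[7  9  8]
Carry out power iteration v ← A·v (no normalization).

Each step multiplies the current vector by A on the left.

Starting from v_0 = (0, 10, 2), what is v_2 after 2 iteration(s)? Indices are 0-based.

v_0 = (0, 10, 2).
v_1 = A·v_0 = (5, 5, 7).
v_2 = A·v_1 = (8, 6, 4).

v_2 = (8, 6, 4)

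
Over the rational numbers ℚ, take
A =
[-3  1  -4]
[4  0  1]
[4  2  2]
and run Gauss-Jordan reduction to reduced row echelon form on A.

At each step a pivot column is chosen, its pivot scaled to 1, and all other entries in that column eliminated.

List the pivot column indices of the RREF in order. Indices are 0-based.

pivot(0,0)=-3: scale R0 → (1, -1/3, 4/3)
  clear (1,0): R1 −= (4)R0 → (0, 4/3, -13/3)
  clear (2,0): R2 −= (4)R0 → (0, 10/3, -10/3)
pivot(1,1)=4/3: scale R1 → (0, 1, -13/4)
  clear (0,1): R0 −= (-1/3)R1 → (1, 0, 1/4)
  clear (2,1): R2 −= (10/3)R1 → (0, 0, 15/2)
pivot(2,2)=15/2: scale R2 → (0, 0, 1)
  clear (0,2): R0 −= (1/4)R2 → (1, 0, 0)
  clear (1,2): R1 −= (-13/4)R2 → (0, 1, 0)

pivot columns: 0, 1, 2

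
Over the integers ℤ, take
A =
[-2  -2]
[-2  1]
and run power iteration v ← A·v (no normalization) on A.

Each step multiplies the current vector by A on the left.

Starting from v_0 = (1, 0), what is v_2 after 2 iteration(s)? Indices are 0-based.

v_0 = (1, 0).
v_1 = A·v_0 = (-2, -2).
v_2 = A·v_1 = (8, 2).

v_2 = (8, 2)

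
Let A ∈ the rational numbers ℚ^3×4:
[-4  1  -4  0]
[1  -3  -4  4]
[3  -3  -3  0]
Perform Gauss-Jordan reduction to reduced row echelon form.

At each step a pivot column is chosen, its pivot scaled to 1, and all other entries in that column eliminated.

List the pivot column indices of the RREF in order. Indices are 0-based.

pivot columns: 0, 1, 2

step 1: normalize row 0 (÷-4) = (1, -1/4, 1, 0)
  row 1: subtract 1×row0 = (0, -11/4, -5, 4)
  row 2: subtract 3×row0 = (0, -9/4, -6, 0)
step 2: normalize row 1 (÷-11/4) = (0, 1, 20/11, -16/11)
  row 0: subtract -1/4×row1 = (1, 0, 16/11, -4/11)
  row 2: subtract -9/4×row1 = (0, 0, -21/11, -36/11)
step 3: normalize row 2 (÷-21/11) = (0, 0, 1, 12/7)
  row 0: subtract 16/11×row2 = (1, 0, 0, -20/7)
  row 1: subtract 20/11×row2 = (0, 1, 0, -32/7)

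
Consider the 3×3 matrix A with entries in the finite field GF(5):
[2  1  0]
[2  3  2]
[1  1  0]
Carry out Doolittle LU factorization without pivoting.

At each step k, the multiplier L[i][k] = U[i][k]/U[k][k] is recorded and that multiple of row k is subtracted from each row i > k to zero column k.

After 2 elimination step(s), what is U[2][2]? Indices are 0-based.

U[2][2] = 2

[col 0] pivot 2
  R1 -= 1*R0 → (0, 2, 2)  (L[1][0] := 1)
  R2 -= 3*R0 → (0, 3, 0)  (L[2][0] := 3)
[col 1] pivot 2
  R2 -= 4*R1 → (0, 0, 2)  (L[2][1] := 4)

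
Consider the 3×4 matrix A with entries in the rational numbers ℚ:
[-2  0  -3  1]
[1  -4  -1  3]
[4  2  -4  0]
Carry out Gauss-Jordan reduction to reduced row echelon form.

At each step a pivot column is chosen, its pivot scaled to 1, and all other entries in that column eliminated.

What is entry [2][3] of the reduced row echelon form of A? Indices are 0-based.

M[2][3] = -1/3

pivot(0,0)=-2: scale R0 → (1, 0, 3/2, -1/2)
  clear (1,0): R1 −= (1)R0 → (0, -4, -5/2, 7/2)
  clear (2,0): R2 −= (4)R0 → (0, 2, -10, 2)
pivot(1,1)=-4: scale R1 → (0, 1, 5/8, -7/8)
  clear (2,1): R2 −= (2)R1 → (0, 0, -45/4, 15/4)
pivot(2,2)=-45/4: scale R2 → (0, 0, 1, -1/3)
  clear (0,2): R0 −= (3/2)R2 → (1, 0, 0, 0)
  clear (1,2): R1 −= (5/8)R2 → (0, 1, 0, -2/3)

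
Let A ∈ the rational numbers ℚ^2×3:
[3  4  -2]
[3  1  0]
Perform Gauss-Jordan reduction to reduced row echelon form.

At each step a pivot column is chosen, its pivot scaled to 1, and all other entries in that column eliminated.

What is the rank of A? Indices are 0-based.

[1] R0 /= 3  ⇒  (1, 4/3, -2/3)
     R1 -= 3·R0  ⇒  (0, -3, 2)
[2] R1 /= -3  ⇒  (0, 1, -2/3)
     R0 -= 4/3·R1  ⇒  (1, 0, 2/9)

rank = 2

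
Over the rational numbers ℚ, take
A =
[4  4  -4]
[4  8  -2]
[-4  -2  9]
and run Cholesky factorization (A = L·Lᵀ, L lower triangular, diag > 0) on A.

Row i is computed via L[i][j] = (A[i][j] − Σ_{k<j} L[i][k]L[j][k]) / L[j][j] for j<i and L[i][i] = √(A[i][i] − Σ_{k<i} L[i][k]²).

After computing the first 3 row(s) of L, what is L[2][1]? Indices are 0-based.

L[2][1] = 1

Step 1: L[0][0] = √(4) = 2.
  L[1][0] = (4) / L[0][0] = 2.
Step 2: L[1][1] = √(4) = 2.
  L[2][0] = (-4) / L[0][0] = -2.
  L[2][1] = (2) / L[1][1] = 1.
Step 3: L[2][2] = √(4) = 2.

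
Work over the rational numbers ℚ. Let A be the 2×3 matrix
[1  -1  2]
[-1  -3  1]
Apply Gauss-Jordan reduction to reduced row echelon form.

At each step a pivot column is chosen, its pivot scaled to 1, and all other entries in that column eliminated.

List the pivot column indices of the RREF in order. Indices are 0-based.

pivot columns: 0, 1

step 1: normalize row 0 (÷1) = (1, -1, 2)
  row 1: subtract -1×row0 = (0, -4, 3)
step 2: normalize row 1 (÷-4) = (0, 1, -3/4)
  row 0: subtract -1×row1 = (1, 0, 5/4)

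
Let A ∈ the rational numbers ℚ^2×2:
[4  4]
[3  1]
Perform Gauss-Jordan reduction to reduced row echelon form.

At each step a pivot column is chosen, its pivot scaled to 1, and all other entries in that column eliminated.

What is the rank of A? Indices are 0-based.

rank = 2

step 1: normalize row 0 (÷4) = (1, 1)
  row 1: subtract 3×row0 = (0, -2)
step 2: normalize row 1 (÷-2) = (0, 1)
  row 0: subtract 1×row1 = (1, 0)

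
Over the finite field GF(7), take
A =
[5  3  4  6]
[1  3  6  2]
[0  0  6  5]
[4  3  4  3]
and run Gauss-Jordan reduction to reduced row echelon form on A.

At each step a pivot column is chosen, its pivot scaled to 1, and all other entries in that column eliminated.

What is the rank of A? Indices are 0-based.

step 1: normalize row 0 (÷5) = (1, 2, 5, 4)
  row 1: subtract 1×row0 = (0, 1, 1, 5)
  row 3: subtract 4×row0 = (0, 2, 5, 1)
step 2: normalize row 1 (÷1) = (0, 1, 1, 5)
  row 0: subtract 2×row1 = (1, 0, 3, 1)
  row 3: subtract 2×row1 = (0, 0, 3, 5)
step 3: normalize row 2 (÷6) = (0, 0, 1, 2)
  row 0: subtract 3×row2 = (1, 0, 0, 2)
  row 1: subtract 1×row2 = (0, 1, 0, 3)
  row 3: subtract 3×row2 = (0, 0, 0, 6)
step 4: normalize row 3 (÷6) = (0, 0, 0, 1)
  row 0: subtract 2×row3 = (1, 0, 0, 0)
  row 1: subtract 3×row3 = (0, 1, 0, 0)
  row 2: subtract 2×row3 = (0, 0, 1, 0)

rank = 4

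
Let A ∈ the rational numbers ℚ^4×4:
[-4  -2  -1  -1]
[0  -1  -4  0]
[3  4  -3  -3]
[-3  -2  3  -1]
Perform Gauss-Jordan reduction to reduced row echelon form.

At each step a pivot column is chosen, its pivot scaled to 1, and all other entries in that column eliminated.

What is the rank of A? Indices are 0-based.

rank = 4

step 1: normalize row 0 (÷-4) = (1, 1/2, 1/4, 1/4)
  row 2: subtract 3×row0 = (0, 5/2, -15/4, -15/4)
  row 3: subtract -3×row0 = (0, -1/2, 15/4, -1/4)
step 2: normalize row 1 (÷-1) = (0, 1, 4, 0)
  row 0: subtract 1/2×row1 = (1, 0, -7/4, 1/4)
  row 2: subtract 5/2×row1 = (0, 0, -55/4, -15/4)
  row 3: subtract -1/2×row1 = (0, 0, 23/4, -1/4)
step 3: normalize row 2 (÷-55/4) = (0, 0, 1, 3/11)
  row 0: subtract -7/4×row2 = (1, 0, 0, 8/11)
  row 1: subtract 4×row2 = (0, 1, 0, -12/11)
  row 3: subtract 23/4×row2 = (0, 0, 0, -20/11)
step 4: normalize row 3 (÷-20/11) = (0, 0, 0, 1)
  row 0: subtract 8/11×row3 = (1, 0, 0, 0)
  row 1: subtract -12/11×row3 = (0, 1, 0, 0)
  row 2: subtract 3/11×row3 = (0, 0, 1, 0)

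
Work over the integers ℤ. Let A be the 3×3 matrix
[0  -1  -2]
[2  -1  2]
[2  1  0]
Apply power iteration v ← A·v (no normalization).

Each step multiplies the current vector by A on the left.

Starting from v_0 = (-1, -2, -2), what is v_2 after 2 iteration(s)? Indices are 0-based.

v_2 = (12, 8, 8)

v_0 = (-1, -2, -2).
v_1 = A·v_0 = (6, -4, -4).
v_2 = A·v_1 = (12, 8, 8).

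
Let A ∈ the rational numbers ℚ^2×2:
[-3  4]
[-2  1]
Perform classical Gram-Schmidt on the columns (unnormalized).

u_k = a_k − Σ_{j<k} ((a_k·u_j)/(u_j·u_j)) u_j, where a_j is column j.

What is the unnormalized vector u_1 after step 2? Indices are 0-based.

u_1 = (10/13, -15/13)

Step 1: u_0 = a_0 = (-3, -2).
Step 2: u_1 = a_1 − (-14/13)·u_0 = (10/13, -15/13).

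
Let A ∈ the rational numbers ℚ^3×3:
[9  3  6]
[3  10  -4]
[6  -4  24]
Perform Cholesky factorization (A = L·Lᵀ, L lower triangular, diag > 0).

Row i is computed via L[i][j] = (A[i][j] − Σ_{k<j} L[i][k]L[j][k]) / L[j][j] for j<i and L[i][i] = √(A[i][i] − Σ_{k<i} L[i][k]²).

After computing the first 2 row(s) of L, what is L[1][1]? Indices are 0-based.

L[1][1] = 3

Step 1: L[0][0] = √(9) = 3.
  L[1][0] = (3) / L[0][0] = 1.
Step 2: L[1][1] = √(9) = 3.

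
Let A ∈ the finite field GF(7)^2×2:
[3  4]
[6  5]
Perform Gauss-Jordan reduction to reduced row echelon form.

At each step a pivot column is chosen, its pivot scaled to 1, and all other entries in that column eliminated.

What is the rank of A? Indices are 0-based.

rank = 2

[1] R0 /= 3  ⇒  (1, 6)
     R1 -= 6·R0  ⇒  (0, 4)
[2] R1 /= 4  ⇒  (0, 1)
     R0 -= 6·R1  ⇒  (1, 0)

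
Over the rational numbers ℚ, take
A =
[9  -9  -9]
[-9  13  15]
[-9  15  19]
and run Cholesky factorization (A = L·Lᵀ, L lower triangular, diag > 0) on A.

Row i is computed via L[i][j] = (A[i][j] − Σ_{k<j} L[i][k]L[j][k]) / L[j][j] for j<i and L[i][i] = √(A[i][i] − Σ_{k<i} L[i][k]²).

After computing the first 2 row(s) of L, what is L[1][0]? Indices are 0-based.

L[1][0] = -3

Step 1: L[0][0] = √(9) = 3.
  L[1][0] = (-9) / L[0][0] = -3.
Step 2: L[1][1] = √(4) = 2.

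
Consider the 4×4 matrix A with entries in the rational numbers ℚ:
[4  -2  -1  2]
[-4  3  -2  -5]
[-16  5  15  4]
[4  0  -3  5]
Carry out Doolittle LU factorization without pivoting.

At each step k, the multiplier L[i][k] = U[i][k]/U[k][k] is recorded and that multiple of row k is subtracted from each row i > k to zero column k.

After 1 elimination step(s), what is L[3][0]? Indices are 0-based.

L[3][0] = 1

Step 1: pivot at (0,0) is 4.
  row1 ← row1 − (-1)·row0  ⇒  L[1][0]=-1, U row1=(0, 1, -3, -3)
  row2 ← row2 − (-4)·row0  ⇒  L[2][0]=-4, U row2=(0, -3, 11, 12)
  row3 ← row3 − (1)·row0  ⇒  L[3][0]=1, U row3=(0, 2, -2, 3)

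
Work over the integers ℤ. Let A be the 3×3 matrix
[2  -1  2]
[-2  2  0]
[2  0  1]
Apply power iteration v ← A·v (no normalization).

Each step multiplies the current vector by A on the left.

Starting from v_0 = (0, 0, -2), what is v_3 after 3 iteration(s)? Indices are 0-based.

v_3 = (-52, 40, -34)

v_0 = (0, 0, -2).
v_1 = A·v_0 = (-4, 0, -2).
v_2 = A·v_1 = (-12, 8, -10).
v_3 = A·v_2 = (-52, 40, -34).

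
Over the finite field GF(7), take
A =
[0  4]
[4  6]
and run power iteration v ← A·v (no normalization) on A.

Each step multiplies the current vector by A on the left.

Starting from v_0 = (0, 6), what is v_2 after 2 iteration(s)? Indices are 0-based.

v_2 = (4, 4)

v_0 = (0, 6).
v_1 = A·v_0 = (3, 1).
v_2 = A·v_1 = (4, 4).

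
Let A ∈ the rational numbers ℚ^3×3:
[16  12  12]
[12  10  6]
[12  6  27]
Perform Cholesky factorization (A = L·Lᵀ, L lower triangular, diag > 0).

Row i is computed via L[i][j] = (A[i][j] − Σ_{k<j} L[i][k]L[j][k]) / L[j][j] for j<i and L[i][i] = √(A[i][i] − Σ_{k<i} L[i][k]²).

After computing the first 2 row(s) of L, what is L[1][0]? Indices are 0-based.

L[1][0] = 3

Step 1: L[0][0] = √(16) = 4.
  L[1][0] = (12) / L[0][0] = 3.
Step 2: L[1][1] = √(1) = 1.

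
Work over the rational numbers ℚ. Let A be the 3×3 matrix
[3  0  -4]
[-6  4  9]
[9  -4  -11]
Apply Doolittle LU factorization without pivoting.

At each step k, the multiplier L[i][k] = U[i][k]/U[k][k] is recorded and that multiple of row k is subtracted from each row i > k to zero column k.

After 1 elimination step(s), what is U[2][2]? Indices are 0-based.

Step 1: pivot at (0,0) is 3.
  row1 ← row1 − (-2)·row0  ⇒  L[1][0]=-2, U row1=(0, 4, 1)
  row2 ← row2 − (3)·row0  ⇒  L[2][0]=3, U row2=(0, -4, 1)

U[2][2] = 1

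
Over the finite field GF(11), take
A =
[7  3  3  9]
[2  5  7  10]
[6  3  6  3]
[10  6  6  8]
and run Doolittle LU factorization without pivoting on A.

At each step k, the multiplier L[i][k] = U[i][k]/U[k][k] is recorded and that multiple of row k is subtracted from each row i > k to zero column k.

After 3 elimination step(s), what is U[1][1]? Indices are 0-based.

[col 0] pivot 7
  R1 -= 5*R0 → (0, 1, 3, 9)  (L[1][0] := 5)
  R2 -= 4*R0 → (0, 2, 5, 0)  (L[2][0] := 4)
  R3 -= 3*R0 → (0, 8, 8, 3)  (L[3][0] := 3)
[col 1] pivot 1
  R2 -= 2*R1 → (0, 0, 10, 4)  (L[2][1] := 2)
  R3 -= 8*R1 → (0, 0, 6, 8)  (L[3][1] := 8)
[col 2] pivot 10
  R3 -= 5*R2 → (0, 0, 0, 10)  (L[3][2] := 5)

U[1][1] = 1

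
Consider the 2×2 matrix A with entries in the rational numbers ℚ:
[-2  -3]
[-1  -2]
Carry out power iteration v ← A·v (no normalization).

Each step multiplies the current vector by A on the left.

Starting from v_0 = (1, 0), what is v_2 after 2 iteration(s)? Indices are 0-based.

v_2 = (7, 4)

v_0 = (1, 0).
v_1 = A·v_0 = (-2, -1).
v_2 = A·v_1 = (7, 4).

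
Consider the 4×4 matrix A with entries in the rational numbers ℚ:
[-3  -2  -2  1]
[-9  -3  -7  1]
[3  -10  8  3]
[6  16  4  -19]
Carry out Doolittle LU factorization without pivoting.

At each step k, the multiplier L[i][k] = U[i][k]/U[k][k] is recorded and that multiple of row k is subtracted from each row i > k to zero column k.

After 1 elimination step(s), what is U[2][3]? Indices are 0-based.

Step 1: pivot at (0,0) is -3.
  row1 ← row1 − (3)·row0  ⇒  L[1][0]=3, U row1=(0, 3, -1, -2)
  row2 ← row2 − (-1)·row0  ⇒  L[2][0]=-1, U row2=(0, -12, 6, 4)
  row3 ← row3 − (-2)·row0  ⇒  L[3][0]=-2, U row3=(0, 12, 0, -17)

U[2][3] = 4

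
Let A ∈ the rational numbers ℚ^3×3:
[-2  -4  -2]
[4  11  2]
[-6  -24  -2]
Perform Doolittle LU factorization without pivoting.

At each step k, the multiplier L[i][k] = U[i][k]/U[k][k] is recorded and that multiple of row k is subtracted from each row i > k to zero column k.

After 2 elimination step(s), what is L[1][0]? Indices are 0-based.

L[1][0] = -2

[col 0] pivot -2
  R1 -= -2*R0 → (0, 3, -2)  (L[1][0] := -2)
  R2 -= 3*R0 → (0, -12, 4)  (L[2][0] := 3)
[col 1] pivot 3
  R2 -= -4*R1 → (0, 0, -4)  (L[2][1] := -4)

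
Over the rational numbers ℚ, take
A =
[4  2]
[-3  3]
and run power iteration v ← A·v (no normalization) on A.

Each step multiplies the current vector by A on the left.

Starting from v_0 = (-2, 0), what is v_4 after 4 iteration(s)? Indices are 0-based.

v_0 = (-2, 0).
v_1 = A·v_0 = (-8, 6).
v_2 = A·v_1 = (-20, 42).
v_3 = A·v_2 = (4, 186).
v_4 = A·v_3 = (388, 546).

v_4 = (388, 546)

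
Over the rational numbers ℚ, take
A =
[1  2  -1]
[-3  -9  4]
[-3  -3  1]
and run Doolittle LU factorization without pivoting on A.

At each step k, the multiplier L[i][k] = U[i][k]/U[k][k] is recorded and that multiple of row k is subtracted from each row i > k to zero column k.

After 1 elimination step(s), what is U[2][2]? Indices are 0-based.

U[2][2] = -2

k=0: U[0][0]=1
  eliminate (1,0): mult=-3, new row 1: (0, -3, 1); set L[1][0]=-3
  eliminate (2,0): mult=-3, new row 2: (0, 3, -2); set L[2][0]=-3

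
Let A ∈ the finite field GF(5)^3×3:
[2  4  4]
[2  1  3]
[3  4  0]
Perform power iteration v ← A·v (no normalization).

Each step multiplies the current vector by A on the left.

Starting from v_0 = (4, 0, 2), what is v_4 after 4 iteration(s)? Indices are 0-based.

v_0 = (4, 0, 2).
v_1 = A·v_0 = (1, 4, 2).
v_2 = A·v_1 = (1, 2, 4).
v_3 = A·v_2 = (1, 1, 1).
v_4 = A·v_3 = (0, 1, 2).

v_4 = (0, 1, 2)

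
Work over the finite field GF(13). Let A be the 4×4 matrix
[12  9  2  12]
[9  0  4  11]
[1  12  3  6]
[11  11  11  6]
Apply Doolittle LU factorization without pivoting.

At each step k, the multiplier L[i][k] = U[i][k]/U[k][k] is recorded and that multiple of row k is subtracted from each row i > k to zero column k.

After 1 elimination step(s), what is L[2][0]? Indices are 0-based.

Step 1: pivot at (0,0) is 12.
  row1 ← row1 − (4)·row0  ⇒  L[1][0]=4, U row1=(0, 3, 9, 2)
  row2 ← row2 − (12)·row0  ⇒  L[2][0]=12, U row2=(0, 8, 5, 5)
  row3 ← row3 − (2)·row0  ⇒  L[3][0]=2, U row3=(0, 6, 7, 8)

L[2][0] = 12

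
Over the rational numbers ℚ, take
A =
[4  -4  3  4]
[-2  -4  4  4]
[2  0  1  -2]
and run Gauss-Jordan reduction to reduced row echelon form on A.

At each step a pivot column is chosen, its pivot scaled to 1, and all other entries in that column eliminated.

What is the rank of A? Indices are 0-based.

[1] R0 /= 4  ⇒  (1, -1, 3/4, 1)
     R1 -= -2·R0  ⇒  (0, -6, 11/2, 6)
     R2 -= 2·R0  ⇒  (0, 2, -1/2, -4)
[2] R1 /= -6  ⇒  (0, 1, -11/12, -1)
     R0 -= -1·R1  ⇒  (1, 0, -1/6, 0)
     R2 -= 2·R1  ⇒  (0, 0, 4/3, -2)
[3] R2 /= 4/3  ⇒  (0, 0, 1, -3/2)
     R0 -= -1/6·R2  ⇒  (1, 0, 0, -1/4)
     R1 -= -11/12·R2  ⇒  (0, 1, 0, -19/8)

rank = 3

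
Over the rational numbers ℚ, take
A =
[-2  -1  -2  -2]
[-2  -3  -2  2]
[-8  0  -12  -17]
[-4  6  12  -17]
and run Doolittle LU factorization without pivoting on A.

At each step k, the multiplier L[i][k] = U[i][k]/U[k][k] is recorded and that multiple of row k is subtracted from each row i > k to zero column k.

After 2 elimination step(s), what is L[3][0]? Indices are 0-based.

k=0: U[0][0]=-2
  eliminate (1,0): mult=1, new row 1: (0, -2, 0, 4); set L[1][0]=1
  eliminate (2,0): mult=4, new row 2: (0, 4, -4, -9); set L[2][0]=4
  eliminate (3,0): mult=2, new row 3: (0, 8, 16, -13); set L[3][0]=2
k=1: U[1][1]=-2
  eliminate (2,1): mult=-2, new row 2: (0, 0, -4, -1); set L[2][1]=-2
  eliminate (3,1): mult=-4, new row 3: (0, 0, 16, 3); set L[3][1]=-4

L[3][0] = 2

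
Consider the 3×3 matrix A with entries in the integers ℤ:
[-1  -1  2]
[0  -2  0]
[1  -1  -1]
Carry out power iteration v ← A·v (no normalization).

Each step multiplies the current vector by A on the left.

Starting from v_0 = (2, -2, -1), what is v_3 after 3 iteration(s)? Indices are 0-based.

v_3 = (-22, 16, 27)

v_0 = (2, -2, -1).
v_1 = A·v_0 = (-2, 4, 5).
v_2 = A·v_1 = (8, -8, -11).
v_3 = A·v_2 = (-22, 16, 27).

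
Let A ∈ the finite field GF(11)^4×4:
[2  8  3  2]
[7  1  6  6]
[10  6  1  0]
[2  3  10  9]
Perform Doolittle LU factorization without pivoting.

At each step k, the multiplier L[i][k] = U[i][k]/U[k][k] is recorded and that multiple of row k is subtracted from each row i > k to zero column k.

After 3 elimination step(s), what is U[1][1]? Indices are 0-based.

Step 1: pivot at (0,0) is 2.
  row1 ← row1 − (9)·row0  ⇒  L[1][0]=9, U row1=(0, 6, 1, 10)
  row2 ← row2 − (5)·row0  ⇒  L[2][0]=5, U row2=(0, 10, 8, 1)
  row3 ← row3 − (1)·row0  ⇒  L[3][0]=1, U row3=(0, 6, 7, 7)
Step 2: pivot at (1,1) is 6.
  row2 ← row2 − (9)·row1  ⇒  L[2][1]=9, U row2=(0, 0, 10, 10)
  row3 ← row3 − (1)·row1  ⇒  L[3][1]=1, U row3=(0, 0, 6, 8)
Step 3: pivot at (2,2) is 10.
  row3 ← row3 − (5)·row2  ⇒  L[3][2]=5, U row3=(0, 0, 0, 2)

U[1][1] = 6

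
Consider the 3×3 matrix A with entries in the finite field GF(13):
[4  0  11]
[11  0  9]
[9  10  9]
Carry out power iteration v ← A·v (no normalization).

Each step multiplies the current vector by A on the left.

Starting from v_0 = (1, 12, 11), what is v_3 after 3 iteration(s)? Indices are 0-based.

v_3 = (7, 3, 8)

v_0 = (1, 12, 11).
v_1 = A·v_0 = (8, 6, 7).
v_2 = A·v_1 = (5, 8, 0).
v_3 = A·v_2 = (7, 3, 8).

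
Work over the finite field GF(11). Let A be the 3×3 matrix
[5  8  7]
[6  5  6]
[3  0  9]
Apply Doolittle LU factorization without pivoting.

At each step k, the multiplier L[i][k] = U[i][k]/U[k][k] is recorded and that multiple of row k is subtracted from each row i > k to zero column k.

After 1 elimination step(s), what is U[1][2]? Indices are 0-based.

k=0: U[0][0]=5
  eliminate (1,0): mult=10, new row 1: (0, 2, 2); set L[1][0]=10
  eliminate (2,0): mult=5, new row 2: (0, 4, 7); set L[2][0]=5

U[1][2] = 2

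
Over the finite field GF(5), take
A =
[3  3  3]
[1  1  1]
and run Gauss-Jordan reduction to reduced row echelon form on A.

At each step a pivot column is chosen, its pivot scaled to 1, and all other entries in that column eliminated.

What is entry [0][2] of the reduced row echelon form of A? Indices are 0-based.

[1] R0 /= 3  ⇒  (1, 1, 1)
     R1 -= 1·R0  ⇒  (0, 0, 0)
column 1 empty below row 1
column 2 empty below row 1

M[0][2] = 1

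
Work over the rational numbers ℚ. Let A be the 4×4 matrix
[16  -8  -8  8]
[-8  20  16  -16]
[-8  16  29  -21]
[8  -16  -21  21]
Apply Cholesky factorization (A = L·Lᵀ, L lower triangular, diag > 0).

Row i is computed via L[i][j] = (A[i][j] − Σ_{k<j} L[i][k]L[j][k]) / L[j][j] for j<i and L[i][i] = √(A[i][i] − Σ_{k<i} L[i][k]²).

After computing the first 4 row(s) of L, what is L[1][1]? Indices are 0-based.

L[1][1] = 4

Step 1: L[0][0] = √(16) = 4.
  L[1][0] = (-8) / L[0][0] = -2.
Step 2: L[1][1] = √(16) = 4.
  L[2][0] = (-8) / L[0][0] = -2.
  L[2][1] = (12) / L[1][1] = 3.
Step 3: L[2][2] = √(16) = 4.
  L[3][0] = (8) / L[0][0] = 2.
  L[3][1] = (-12) / L[1][1] = -3.
  L[3][2] = (-8) / L[2][2] = -2.
Step 4: L[3][3] = √(4) = 2.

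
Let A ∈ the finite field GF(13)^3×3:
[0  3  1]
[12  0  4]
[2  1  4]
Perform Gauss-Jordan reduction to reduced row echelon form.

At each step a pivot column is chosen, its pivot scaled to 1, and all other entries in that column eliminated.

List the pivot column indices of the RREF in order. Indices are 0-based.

pivot columns: 0, 1, 2

step 1: exchange rows 0,1
step 1: normalize row 0 (÷12) = (1, 0, 9)
  row 2: subtract 2×row0 = (0, 1, 12)
step 2: normalize row 1 (÷3) = (0, 1, 9)
  row 2: subtract 1×row1 = (0, 0, 3)
step 3: normalize row 2 (÷3) = (0, 0, 1)
  row 0: subtract 9×row2 = (1, 0, 0)
  row 1: subtract 9×row2 = (0, 1, 0)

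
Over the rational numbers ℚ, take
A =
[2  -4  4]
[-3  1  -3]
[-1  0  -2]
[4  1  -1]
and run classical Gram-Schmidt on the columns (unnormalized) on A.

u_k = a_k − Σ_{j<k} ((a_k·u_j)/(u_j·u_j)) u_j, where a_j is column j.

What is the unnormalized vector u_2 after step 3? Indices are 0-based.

u_2 = (-276/491, -588/491, -852/491, -516/491)

Step 1: u_0 = a_0 = (2, -3, -1, 4).
Step 2: u_1 = a_1 − (-7/30)·u_0 = (-53/15, 3/10, -7/30, 29/15).
Step 3: u_2 = a_2 − (1/2)·u_0 − (-495/491)·u_1 = (-276/491, -588/491, -852/491, -516/491).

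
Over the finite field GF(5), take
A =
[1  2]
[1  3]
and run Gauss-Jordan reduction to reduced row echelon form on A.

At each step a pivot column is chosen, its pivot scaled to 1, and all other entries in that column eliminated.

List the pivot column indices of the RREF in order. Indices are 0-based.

[1] R0 /= 1  ⇒  (1, 2)
     R1 -= 1·R0  ⇒  (0, 1)
[2] R1 /= 1  ⇒  (0, 1)
     R0 -= 2·R1  ⇒  (1, 0)

pivot columns: 0, 1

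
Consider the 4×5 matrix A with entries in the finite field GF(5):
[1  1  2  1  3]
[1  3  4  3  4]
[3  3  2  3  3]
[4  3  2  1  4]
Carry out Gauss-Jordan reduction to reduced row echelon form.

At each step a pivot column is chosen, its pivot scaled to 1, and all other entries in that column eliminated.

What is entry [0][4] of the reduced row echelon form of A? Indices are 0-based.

M[0][4] = 1

[1] R0 /= 1  ⇒  (1, 1, 2, 1, 3)
     R1 -= 1·R0  ⇒  (0, 2, 2, 2, 1)
     R2 -= 3·R0  ⇒  (0, 0, 1, 0, 4)
     R3 -= 4·R0  ⇒  (0, 4, 4, 2, 2)
[2] R1 /= 2  ⇒  (0, 1, 1, 1, 3)
     R0 -= 1·R1  ⇒  (1, 0, 1, 0, 0)
     R3 -= 4·R1  ⇒  (0, 0, 0, 3, 0)
[3] R2 /= 1  ⇒  (0, 0, 1, 0, 4)
     R0 -= 1·R2  ⇒  (1, 0, 0, 0, 1)
     R1 -= 1·R2  ⇒  (0, 1, 0, 1, 4)
[4] R3 /= 3  ⇒  (0, 0, 0, 1, 0)
     R1 -= 1·R3  ⇒  (0, 1, 0, 0, 4)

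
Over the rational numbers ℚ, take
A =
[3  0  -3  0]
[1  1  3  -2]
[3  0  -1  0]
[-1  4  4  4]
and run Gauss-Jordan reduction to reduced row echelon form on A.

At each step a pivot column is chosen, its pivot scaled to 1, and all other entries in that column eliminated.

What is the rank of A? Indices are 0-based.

rank = 4

step 1: normalize row 0 (÷3) = (1, 0, -1, 0)
  row 1: subtract 1×row0 = (0, 1, 4, -2)
  row 2: subtract 3×row0 = (0, 0, 2, 0)
  row 3: subtract -1×row0 = (0, 4, 3, 4)
step 2: normalize row 1 (÷1) = (0, 1, 4, -2)
  row 3: subtract 4×row1 = (0, 0, -13, 12)
step 3: normalize row 2 (÷2) = (0, 0, 1, 0)
  row 0: subtract -1×row2 = (1, 0, 0, 0)
  row 1: subtract 4×row2 = (0, 1, 0, -2)
  row 3: subtract -13×row2 = (0, 0, 0, 12)
step 4: normalize row 3 (÷12) = (0, 0, 0, 1)
  row 1: subtract -2×row3 = (0, 1, 0, 0)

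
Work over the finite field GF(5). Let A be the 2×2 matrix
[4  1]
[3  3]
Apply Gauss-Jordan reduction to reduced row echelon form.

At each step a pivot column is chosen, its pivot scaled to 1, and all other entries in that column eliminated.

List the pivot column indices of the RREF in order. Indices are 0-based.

[1] R0 /= 4  ⇒  (1, 4)
     R1 -= 3·R0  ⇒  (0, 1)
[2] R1 /= 1  ⇒  (0, 1)
     R0 -= 4·R1  ⇒  (1, 0)

pivot columns: 0, 1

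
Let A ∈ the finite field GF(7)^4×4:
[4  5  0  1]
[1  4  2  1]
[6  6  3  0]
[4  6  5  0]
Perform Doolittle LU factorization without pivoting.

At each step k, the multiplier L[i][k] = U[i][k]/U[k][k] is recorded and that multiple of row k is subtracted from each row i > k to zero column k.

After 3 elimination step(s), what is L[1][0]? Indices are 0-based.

L[1][0] = 2

k=0: U[0][0]=4
  eliminate (1,0): mult=2, new row 1: (0, 1, 2, 6); set L[1][0]=2
  eliminate (2,0): mult=5, new row 2: (0, 2, 3, 2); set L[2][0]=5
  eliminate (3,0): mult=1, new row 3: (0, 1, 5, 6); set L[3][0]=1
k=1: U[1][1]=1
  eliminate (2,1): mult=2, new row 2: (0, 0, 6, 4); set L[2][1]=2
  eliminate (3,1): mult=1, new row 3: (0, 0, 3, 0); set L[3][1]=1
k=2: U[2][2]=6
  eliminate (3,2): mult=4, new row 3: (0, 0, 0, 5); set L[3][2]=4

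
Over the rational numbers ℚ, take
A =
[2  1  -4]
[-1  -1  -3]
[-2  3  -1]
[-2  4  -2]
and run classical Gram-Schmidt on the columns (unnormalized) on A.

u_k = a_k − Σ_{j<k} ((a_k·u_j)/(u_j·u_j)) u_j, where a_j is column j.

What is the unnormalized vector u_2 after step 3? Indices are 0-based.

u_2 = (-113/46, -94/23, -1/46, -9/23)

Step 1: u_0 = a_0 = (2, -1, -2, -2).
Step 2: u_1 = a_1 − (-11/13)·u_0 = (35/13, -24/13, 17/13, 30/13).
Step 3: u_2 = a_2 − (1/13)·u_0 − (-29/46)·u_1 = (-113/46, -94/23, -1/46, -9/23).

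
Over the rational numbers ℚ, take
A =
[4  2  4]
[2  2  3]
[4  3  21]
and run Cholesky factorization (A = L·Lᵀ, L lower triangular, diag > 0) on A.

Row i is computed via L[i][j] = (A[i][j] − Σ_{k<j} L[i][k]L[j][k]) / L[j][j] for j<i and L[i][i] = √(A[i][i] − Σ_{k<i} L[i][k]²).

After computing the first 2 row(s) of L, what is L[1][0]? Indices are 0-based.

Step 1: L[0][0] = √(4) = 2.
  L[1][0] = (2) / L[0][0] = 1.
Step 2: L[1][1] = √(1) = 1.

L[1][0] = 1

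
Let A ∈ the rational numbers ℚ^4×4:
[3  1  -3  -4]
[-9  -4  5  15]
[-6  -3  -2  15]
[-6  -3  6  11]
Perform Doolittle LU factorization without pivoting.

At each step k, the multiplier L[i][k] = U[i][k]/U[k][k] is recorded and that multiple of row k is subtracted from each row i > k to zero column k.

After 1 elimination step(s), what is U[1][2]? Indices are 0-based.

[col 0] pivot 3
  R1 -= -3*R0 → (0, -1, -4, 3)  (L[1][0] := -3)
  R2 -= -2*R0 → (0, -1, -8, 7)  (L[2][0] := -2)
  R3 -= -2*R0 → (0, -1, 0, 3)  (L[3][0] := -2)

U[1][2] = -4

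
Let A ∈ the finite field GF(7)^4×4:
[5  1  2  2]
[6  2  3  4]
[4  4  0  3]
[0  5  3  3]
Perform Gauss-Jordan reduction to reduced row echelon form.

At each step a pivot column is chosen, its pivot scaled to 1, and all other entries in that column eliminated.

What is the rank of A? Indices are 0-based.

rank = 4

[1] R0 /= 5  ⇒  (1, 3, 6, 6)
     R1 -= 6·R0  ⇒  (0, 5, 2, 3)
     R2 -= 4·R0  ⇒  (0, 6, 4, 0)
[2] R1 /= 5  ⇒  (0, 1, 6, 2)
     R0 -= 3·R1  ⇒  (1, 0, 2, 0)
     R2 -= 6·R1  ⇒  (0, 0, 3, 2)
     R3 -= 5·R1  ⇒  (0, 0, 1, 0)
[3] R2 /= 3  ⇒  (0, 0, 1, 3)
     R0 -= 2·R2  ⇒  (1, 0, 0, 1)
     R1 -= 6·R2  ⇒  (0, 1, 0, 5)
     R3 -= 1·R2  ⇒  (0, 0, 0, 4)
[4] R3 /= 4  ⇒  (0, 0, 0, 1)
     R0 -= 1·R3  ⇒  (1, 0, 0, 0)
     R1 -= 5·R3  ⇒  (0, 1, 0, 0)
     R2 -= 3·R3  ⇒  (0, 0, 1, 0)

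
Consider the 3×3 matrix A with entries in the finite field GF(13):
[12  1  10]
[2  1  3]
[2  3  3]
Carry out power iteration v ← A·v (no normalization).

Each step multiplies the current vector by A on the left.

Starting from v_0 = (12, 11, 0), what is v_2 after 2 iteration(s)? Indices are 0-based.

v_2 = (8, 9, 1)

v_0 = (12, 11, 0).
v_1 = A·v_0 = (12, 9, 5).
v_2 = A·v_1 = (8, 9, 1).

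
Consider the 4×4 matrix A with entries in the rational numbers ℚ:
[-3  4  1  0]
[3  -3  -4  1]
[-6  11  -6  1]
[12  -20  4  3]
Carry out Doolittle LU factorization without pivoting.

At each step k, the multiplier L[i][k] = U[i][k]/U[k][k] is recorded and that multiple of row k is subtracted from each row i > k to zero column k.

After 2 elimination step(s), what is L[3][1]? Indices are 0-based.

[col 0] pivot -3
  R1 -= -1*R0 → (0, 1, -3, 1)  (L[1][0] := -1)
  R2 -= 2*R0 → (0, 3, -8, 1)  (L[2][0] := 2)
  R3 -= -4*R0 → (0, -4, 8, 3)  (L[3][0] := -4)
[col 1] pivot 1
  R2 -= 3*R1 → (0, 0, 1, -2)  (L[2][1] := 3)
  R3 -= -4*R1 → (0, 0, -4, 7)  (L[3][1] := -4)

L[3][1] = -4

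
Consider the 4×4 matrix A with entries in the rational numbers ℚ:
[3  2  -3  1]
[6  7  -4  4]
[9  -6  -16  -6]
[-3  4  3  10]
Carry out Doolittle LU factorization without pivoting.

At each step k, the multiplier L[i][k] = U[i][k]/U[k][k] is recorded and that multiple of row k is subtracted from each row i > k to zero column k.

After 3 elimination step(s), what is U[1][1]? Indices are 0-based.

U[1][1] = 3

Step 1: pivot at (0,0) is 3.
  row1 ← row1 − (2)·row0  ⇒  L[1][0]=2, U row1=(0, 3, 2, 2)
  row2 ← row2 − (3)·row0  ⇒  L[2][0]=3, U row2=(0, -12, -7, -9)
  row3 ← row3 − (-1)·row0  ⇒  L[3][0]=-1, U row3=(0, 6, 0, 11)
Step 2: pivot at (1,1) is 3.
  row2 ← row2 − (-4)·row1  ⇒  L[2][1]=-4, U row2=(0, 0, 1, -1)
  row3 ← row3 − (2)·row1  ⇒  L[3][1]=2, U row3=(0, 0, -4, 7)
Step 3: pivot at (2,2) is 1.
  row3 ← row3 − (-4)·row2  ⇒  L[3][2]=-4, U row3=(0, 0, 0, 3)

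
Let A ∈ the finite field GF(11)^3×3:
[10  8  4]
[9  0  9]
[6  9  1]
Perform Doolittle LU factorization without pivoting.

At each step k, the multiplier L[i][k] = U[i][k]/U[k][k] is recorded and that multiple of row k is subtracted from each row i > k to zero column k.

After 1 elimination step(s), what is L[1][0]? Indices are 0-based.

L[1][0] = 2

Step 1: pivot at (0,0) is 10.
  row1 ← row1 − (2)·row0  ⇒  L[1][0]=2, U row1=(0, 6, 1)
  row2 ← row2 − (5)·row0  ⇒  L[2][0]=5, U row2=(0, 2, 3)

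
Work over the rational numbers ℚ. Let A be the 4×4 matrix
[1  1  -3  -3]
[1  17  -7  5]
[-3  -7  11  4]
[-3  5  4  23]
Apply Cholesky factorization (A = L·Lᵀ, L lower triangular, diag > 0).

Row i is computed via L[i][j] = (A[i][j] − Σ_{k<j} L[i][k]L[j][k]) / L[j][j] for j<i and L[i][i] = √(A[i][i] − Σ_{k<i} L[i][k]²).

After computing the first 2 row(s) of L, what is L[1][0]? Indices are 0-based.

Step 1: L[0][0] = √(1) = 1.
  L[1][0] = (1) / L[0][0] = 1.
Step 2: L[1][1] = √(16) = 4.

L[1][0] = 1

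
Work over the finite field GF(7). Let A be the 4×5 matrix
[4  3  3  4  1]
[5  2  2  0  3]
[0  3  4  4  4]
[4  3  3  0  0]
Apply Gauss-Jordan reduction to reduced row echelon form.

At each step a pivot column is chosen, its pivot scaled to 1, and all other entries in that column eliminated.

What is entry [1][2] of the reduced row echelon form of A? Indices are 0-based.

M[1][2] = 6

step 1: normalize row 0 (÷4) = (1, 6, 6, 1, 2)
  row 1: subtract 5×row0 = (0, 0, 0, 2, 0)
  row 3: subtract 4×row0 = (0, 0, 0, 3, 6)
step 2: exchange rows 1,2
step 2: normalize row 1 (÷3) = (0, 1, 6, 6, 6)
  row 0: subtract 6×row1 = (1, 0, 5, 0, 1)
skip col 2 (zero from row 2)
step 3: normalize row 2 (÷2) = (0, 0, 0, 1, 0)
  row 1: subtract 6×row2 = (0, 1, 6, 0, 6)
  row 3: subtract 3×row2 = (0, 0, 0, 0, 6)
step 4: normalize row 3 (÷6) = (0, 0, 0, 0, 1)
  row 0: subtract 1×row3 = (1, 0, 5, 0, 0)
  row 1: subtract 6×row3 = (0, 1, 6, 0, 0)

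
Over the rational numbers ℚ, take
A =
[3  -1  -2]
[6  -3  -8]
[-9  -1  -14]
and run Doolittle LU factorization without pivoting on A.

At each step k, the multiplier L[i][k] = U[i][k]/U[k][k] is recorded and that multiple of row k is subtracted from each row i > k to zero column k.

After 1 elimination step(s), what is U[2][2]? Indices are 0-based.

k=0: U[0][0]=3
  eliminate (1,0): mult=2, new row 1: (0, -1, -4); set L[1][0]=2
  eliminate (2,0): mult=-3, new row 2: (0, -4, -20); set L[2][0]=-3

U[2][2] = -20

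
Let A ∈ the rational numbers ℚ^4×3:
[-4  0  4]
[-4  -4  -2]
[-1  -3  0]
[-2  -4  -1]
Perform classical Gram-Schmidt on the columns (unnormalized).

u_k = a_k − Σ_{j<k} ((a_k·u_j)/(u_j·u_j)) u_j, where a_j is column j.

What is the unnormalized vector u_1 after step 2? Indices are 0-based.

Step 1: u_0 = a_0 = (-4, -4, -1, -2).
Step 2: u_1 = a_1 − (27/37)·u_0 = (108/37, -40/37, -84/37, -94/37).

u_1 = (108/37, -40/37, -84/37, -94/37)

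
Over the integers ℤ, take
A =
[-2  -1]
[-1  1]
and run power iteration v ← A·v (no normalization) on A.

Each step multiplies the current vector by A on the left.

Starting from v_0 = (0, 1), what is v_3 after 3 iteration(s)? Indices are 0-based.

v_0 = (0, 1).
v_1 = A·v_0 = (-1, 1).
v_2 = A·v_1 = (1, 2).
v_3 = A·v_2 = (-4, 1).

v_3 = (-4, 1)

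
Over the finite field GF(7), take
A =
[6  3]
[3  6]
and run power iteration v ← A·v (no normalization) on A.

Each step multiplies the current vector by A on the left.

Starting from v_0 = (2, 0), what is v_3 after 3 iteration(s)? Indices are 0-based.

v_3 = (0, 2)

v_0 = (2, 0).
v_1 = A·v_0 = (5, 6).
v_2 = A·v_1 = (6, 2).
v_3 = A·v_2 = (0, 2).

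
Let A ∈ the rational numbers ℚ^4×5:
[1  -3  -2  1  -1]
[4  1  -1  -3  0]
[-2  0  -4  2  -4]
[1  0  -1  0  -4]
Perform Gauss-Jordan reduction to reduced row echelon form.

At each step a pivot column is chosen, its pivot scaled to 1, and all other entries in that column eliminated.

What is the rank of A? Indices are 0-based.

rank = 4

pivot(0,0)=1: scale R0 → (1, -3, -2, 1, -1)
  clear (1,0): R1 −= (4)R0 → (0, 13, 7, -7, 4)
  clear (2,0): R2 −= (-2)R0 → (0, -6, -8, 4, -6)
  clear (3,0): R3 −= (1)R0 → (0, 3, 1, -1, -3)
pivot(1,1)=13: scale R1 → (0, 1, 7/13, -7/13, 4/13)
  clear (0,1): R0 −= (-3)R1 → (1, 0, -5/13, -8/13, -1/13)
  clear (2,1): R2 −= (-6)R1 → (0, 0, -62/13, 10/13, -54/13)
  clear (3,1): R3 −= (3)R1 → (0, 0, -8/13, 8/13, -51/13)
pivot(2,2)=-62/13: scale R2 → (0, 0, 1, -5/31, 27/31)
  clear (0,2): R0 −= (-5/13)R2 → (1, 0, 0, -21/31, 8/31)
  clear (1,2): R1 −= (7/13)R2 → (0, 1, 0, -14/31, -5/31)
  clear (3,2): R3 −= (-8/13)R2 → (0, 0, 0, 16/31, -105/31)
pivot(3,3)=16/31: scale R3 → (0, 0, 0, 1, -105/16)
  clear (0,3): R0 −= (-21/31)R3 → (1, 0, 0, 0, -67/16)
  clear (1,3): R1 −= (-14/31)R3 → (0, 1, 0, 0, -25/8)
  clear (2,3): R2 −= (-5/31)R3 → (0, 0, 1, 0, -3/16)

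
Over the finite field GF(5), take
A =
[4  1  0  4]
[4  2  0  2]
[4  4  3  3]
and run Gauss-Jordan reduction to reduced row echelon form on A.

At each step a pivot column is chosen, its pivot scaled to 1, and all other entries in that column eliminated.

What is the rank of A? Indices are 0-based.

rank = 3

step 1: normalize row 0 (÷4) = (1, 4, 0, 1)
  row 1: subtract 4×row0 = (0, 1, 0, 3)
  row 2: subtract 4×row0 = (0, 3, 3, 4)
step 2: normalize row 1 (÷1) = (0, 1, 0, 3)
  row 0: subtract 4×row1 = (1, 0, 0, 4)
  row 2: subtract 3×row1 = (0, 0, 3, 0)
step 3: normalize row 2 (÷3) = (0, 0, 1, 0)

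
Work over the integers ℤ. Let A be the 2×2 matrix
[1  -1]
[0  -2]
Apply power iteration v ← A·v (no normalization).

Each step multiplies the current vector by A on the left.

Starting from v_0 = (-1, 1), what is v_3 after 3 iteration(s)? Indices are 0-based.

v_3 = (-4, -8)

v_0 = (-1, 1).
v_1 = A·v_0 = (-2, -2).
v_2 = A·v_1 = (0, 4).
v_3 = A·v_2 = (-4, -8).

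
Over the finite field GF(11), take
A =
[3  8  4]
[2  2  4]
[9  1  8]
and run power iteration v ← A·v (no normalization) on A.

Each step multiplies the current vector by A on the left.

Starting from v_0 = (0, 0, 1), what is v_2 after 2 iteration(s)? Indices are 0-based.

v_0 = (0, 0, 1).
v_1 = A·v_0 = (4, 4, 8).
v_2 = A·v_1 = (10, 4, 5).

v_2 = (10, 4, 5)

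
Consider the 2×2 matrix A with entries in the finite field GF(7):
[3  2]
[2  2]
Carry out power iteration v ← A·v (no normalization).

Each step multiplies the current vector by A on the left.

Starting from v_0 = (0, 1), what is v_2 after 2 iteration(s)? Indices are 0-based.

v_0 = (0, 1).
v_1 = A·v_0 = (2, 2).
v_2 = A·v_1 = (3, 1).

v_2 = (3, 1)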